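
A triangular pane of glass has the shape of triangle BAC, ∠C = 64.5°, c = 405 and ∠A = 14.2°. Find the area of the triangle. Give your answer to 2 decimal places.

area ≈ 21857.52

The third angle is ∠B = 180° − ∠A − ∠C = 101.30°.
Law of sines: b = c·sin B/sin C ≈ 440.01.
Law of sines: a = c·sin A/sin C ≈ 110.07.
Area = ½·c·b·sin A ≈ 21858.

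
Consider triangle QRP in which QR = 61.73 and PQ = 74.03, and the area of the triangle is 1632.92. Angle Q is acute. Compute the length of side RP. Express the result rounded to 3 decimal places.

From area = ½·PQ·QR·sin Q, we get sin Q = 2·area/(PQ·QR) ≈ 0.71465.
Taking the acute solution, ∠Q ≈ 45.61°.
Law of cosines then gives RP ≈ 53.832.

53.832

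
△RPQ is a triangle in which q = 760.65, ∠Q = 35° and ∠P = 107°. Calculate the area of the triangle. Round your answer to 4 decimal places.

area ≈ 296952.3295

The third angle is ∠R = 180° − ∠P − ∠Q = 38.00°.
Law of sines: r = q·sin R/sin Q ≈ 816.46.
Law of sines: p = q·sin P/sin Q ≈ 1268.2.
Area = ½·q·r·sin P ≈ 2.9695e+05.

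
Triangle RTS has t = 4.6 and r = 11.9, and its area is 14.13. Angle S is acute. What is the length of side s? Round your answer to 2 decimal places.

8.31

From area = ½·r·t·sin S, we get sin S = 2·area/(r·t) ≈ 0.51626.
Taking the acute solution, ∠S ≈ 0.542 rad.
Law of cosines then gives s ≈ 8.3071.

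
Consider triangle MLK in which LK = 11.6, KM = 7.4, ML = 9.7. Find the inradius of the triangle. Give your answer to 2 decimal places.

2.49

Semiperimeter s = (11.6 + 7.4 + 9.7)/2 = 14.35.
Heron's formula: area = √(14.35·2.75·6.95·4.65) ≈ 35.712.
Inradius = area/s = 35.712/14.35 ≈ 2.4886.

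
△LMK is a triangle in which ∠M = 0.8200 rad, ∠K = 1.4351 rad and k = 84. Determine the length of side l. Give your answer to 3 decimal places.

The third angle is ∠L = π − ∠M − ∠K = 0.8865 rad.
Law of sines: l = k·sin L/sin K ≈ 65.692.

65.692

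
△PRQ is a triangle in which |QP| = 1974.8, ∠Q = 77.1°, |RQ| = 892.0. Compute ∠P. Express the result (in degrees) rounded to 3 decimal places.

By the law of cosines, |PR|² = |RQ|² + |QP|² − 2·|RQ|·|QP|·cos Q = 3.909e+06, so |PR| ≈ 1977.1.
Law of cosines again: cos P = (|QP|² + |PR|² − |RQ|²)/(2·|QP|·|PR|) ≈ 0.89811, so ∠P ≈ 26.09°.

∠P ≈ 26.090°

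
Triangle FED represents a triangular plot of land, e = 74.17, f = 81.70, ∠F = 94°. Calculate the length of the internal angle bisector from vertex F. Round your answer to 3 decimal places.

t_F ≈ 28.770

Law of sines: sin E = e·sin F/f ≈ 0.90562.
Since f ≥ e, only the acute value applies: ∠E ≈ 64.91°.
Then ∠D = 180° − ∠F − ∠E ≈ 21.09°.
Law of sines gives d = f·sin D/sin F ≈ 29.474.
The bisector from F has length 2·e·d·cos(∠F/2)/(e+d) ≈ 28.77.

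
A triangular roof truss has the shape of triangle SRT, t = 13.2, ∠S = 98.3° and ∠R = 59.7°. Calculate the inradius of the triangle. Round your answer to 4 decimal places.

5.0628

The third angle is ∠T = 180° − ∠S − ∠R = 22.00°.
Law of sines: s = t·sin S/sin T ≈ 34.868.
Law of sines: r = t·sin R/sin T ≈ 30.423.
Area = ½·t·s·sin R ≈ 198.69.
Semiperimeter p = (34.868+30.423+13.2)/2 = 39.246.
Inradius = area/p = 198.69/39.246 ≈ 5.0628.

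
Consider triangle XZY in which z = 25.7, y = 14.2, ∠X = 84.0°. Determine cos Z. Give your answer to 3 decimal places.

By the law of cosines, x² = z² + y² − 2·z·y·cos X = 785.84, so x ≈ 28.033.
Law of cosines again: cos Z = (y² + x² − z²)/(2·y·x) ≈ 0.41072, so ∠Z ≈ 65.75°.

0.411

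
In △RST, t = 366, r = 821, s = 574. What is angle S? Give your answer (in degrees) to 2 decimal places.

∠S ≈ 37.23°

By the law of cosines, cos S = (t² + r² − s²) / (2·t·r) ≈ 0.79625, so ∠S ≈ 37.23°.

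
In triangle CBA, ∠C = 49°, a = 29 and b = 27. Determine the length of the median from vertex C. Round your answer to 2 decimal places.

m_C ≈ 25.48

By the law of cosines, c² = b² + a² − 2·b·a·cos C = 542.61, so c ≈ 23.294.
Median from C: ½√(2·b² + 2·a² − c²) ≈ 25.482.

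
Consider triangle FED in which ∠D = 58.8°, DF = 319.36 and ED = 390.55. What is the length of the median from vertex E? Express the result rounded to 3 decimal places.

m_E ≈ 336.772

By the law of cosines, FE² = ED² + DF² − 2·ED·DF·cos D = 1.253e+05, so FE ≈ 353.97.
Median from E: ½√(2·FE² + 2·ED² − DF²) ≈ 336.77.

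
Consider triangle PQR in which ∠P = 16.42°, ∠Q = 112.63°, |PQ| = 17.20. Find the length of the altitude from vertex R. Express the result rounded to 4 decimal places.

The third angle is ∠R = 180° − ∠P − ∠Q = 50.95°.
Law of sines: |QR| = |PQ|·sin P/sin R ≈ 6.2607.
Law of sines: |RP| = |PQ|·sin Q/sin R ≈ 20.443.
Area = ½·|PQ|·|QR|·sin Q ≈ 49.697.
The altitude from R has length 2·area/|PQ| ≈ 5.7787.

5.7787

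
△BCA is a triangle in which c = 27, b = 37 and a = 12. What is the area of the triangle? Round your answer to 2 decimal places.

Semiperimeter s = (37 + 27 + 12)/2 = 38.
Heron's formula: area = √(38·1·11·26) ≈ 104.25.

104.25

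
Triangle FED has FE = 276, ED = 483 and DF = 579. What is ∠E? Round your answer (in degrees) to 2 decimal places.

95.55

By the law of cosines, cos E = (FE² + ED² − DF²) / (2·FE·ED) ≈ -0.09668, so ∠E ≈ 95.55°.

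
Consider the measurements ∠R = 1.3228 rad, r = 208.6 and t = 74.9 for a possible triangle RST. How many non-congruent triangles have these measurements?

t·sin R = 74.9·sin(1.3228 rad) ≈ 72.61.
Since r ≥ t, exactly one triangle exists.

1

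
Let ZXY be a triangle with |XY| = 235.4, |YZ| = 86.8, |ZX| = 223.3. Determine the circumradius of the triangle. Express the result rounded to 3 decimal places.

117.854

By the law of cosines, cos Z = (|YZ|² + |ZX|² − |XY|²) / (2·|YZ|·|ZX|) ≈ 0.05118, so ∠Z ≈ 87.07°.
Circumradius = |XY|/(2 sin Z) ≈ 117.85.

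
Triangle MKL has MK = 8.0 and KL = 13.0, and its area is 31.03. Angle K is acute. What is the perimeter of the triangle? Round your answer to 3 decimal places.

perimeter ≈ 29.130

From area = ½·MK·KL·sin K, we get sin K = 2·area/(MK·KL) ≈ 0.59673.
Taking the acute solution, ∠K ≈ 0.6394 rad.
Law of cosines then gives LM ≈ 8.1297.
Perimeter = 13 + 8.1297 + 8 = 29.13.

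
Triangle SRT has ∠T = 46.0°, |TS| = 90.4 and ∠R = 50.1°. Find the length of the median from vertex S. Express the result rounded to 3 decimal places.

65.165

The third angle is ∠S = 180° − ∠R − ∠T = 83.90°.
Law of sines: |RT| = |TS|·sin S/sin R ≈ 117.17.
Law of sines: |SR| = |TS|·sin T/sin R ≈ 84.764.
Median from S: ½√(2·|TS|² + 2·|SR|² − |RT|²) ≈ 65.165.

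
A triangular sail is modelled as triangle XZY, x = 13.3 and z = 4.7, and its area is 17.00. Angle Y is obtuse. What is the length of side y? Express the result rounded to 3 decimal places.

From area = ½·x·z·sin Y, we get sin Y = 2·area/(x·z) ≈ 0.54391.
Taking the obtuse solution, ∠Y ≈ 147.05°.
Law of cosines then gives y ≈ 17.432.

17.432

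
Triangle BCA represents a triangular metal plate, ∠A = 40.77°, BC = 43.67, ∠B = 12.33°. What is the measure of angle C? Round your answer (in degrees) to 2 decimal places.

The third angle is ∠C = 180° − ∠A − ∠B = 126.90°.

126.90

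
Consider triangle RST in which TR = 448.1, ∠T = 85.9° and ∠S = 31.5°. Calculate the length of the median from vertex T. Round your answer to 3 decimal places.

455.332

The third angle is ∠R = 180° − ∠S − ∠T = 62.60°.
Law of sines: ST = TR·sin R/sin S ≈ 761.4.
Law of sines: RS = TR·sin T/sin S ≈ 855.42.
Median from T: ½√(2·ST² + 2·TR² − RS²) ≈ 455.33.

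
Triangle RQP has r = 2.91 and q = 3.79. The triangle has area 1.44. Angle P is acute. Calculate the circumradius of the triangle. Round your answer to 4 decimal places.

From area = ½·r·q·sin P, we get sin P = 2·area/(r·q) ≈ 0.26113.
Taking the acute solution, ∠P ≈ 15.14°.
Law of cosines then gives p ≈ 1.2409.
Circumradius = p/(2 sin P) ≈ 2.3759.

2.3759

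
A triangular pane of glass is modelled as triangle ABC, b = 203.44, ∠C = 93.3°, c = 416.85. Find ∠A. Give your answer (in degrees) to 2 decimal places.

Law of sines: sin B = b·sin C/c ≈ 0.48723.
Since c ≥ b, only the acute value applies: ∠B ≈ 29.16°.
Then ∠A = 180° − ∠C − ∠B ≈ 57.54°.

57.54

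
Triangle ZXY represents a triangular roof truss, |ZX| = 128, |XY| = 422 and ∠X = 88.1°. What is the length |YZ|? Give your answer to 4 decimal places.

By the law of cosines, |YZ|² = |ZX|² + |XY|² − 2·|ZX|·|XY|·cos X = 1.9089e+05, so |YZ| ≈ 436.91.

436.9052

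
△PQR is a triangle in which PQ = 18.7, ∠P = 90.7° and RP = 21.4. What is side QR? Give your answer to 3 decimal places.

28.591

By the law of cosines, QR² = RP² + PQ² − 2·RP·PQ·cos P = 817.43, so QR ≈ 28.591.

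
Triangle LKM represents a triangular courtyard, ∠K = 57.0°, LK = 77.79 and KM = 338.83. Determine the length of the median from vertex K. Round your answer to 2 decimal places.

m_K ≈ 193.37

By the law of cosines, ML² = LK² + KM² − 2·LK·KM·cos K = 92146, so ML ≈ 303.56.
Median from K: ½√(2·LK² + 2·KM² − ML²) ≈ 193.37.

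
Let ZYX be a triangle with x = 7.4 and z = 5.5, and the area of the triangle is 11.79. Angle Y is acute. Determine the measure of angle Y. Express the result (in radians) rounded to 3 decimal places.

∠Y ≈ 0.618 rad

From area = ½·x·z·sin Y, we get sin Y = 2·area/(x·z) ≈ 0.57936.
Taking the acute solution, ∠Y ≈ 0.618 rad.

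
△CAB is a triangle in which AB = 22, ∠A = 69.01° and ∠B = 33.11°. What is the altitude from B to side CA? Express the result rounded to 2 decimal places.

The third angle is ∠C = 180° − ∠A − ∠B = 77.88°.
Law of sines: BC = AB·sin A/sin C ≈ 21.008.
Law of sines: CA = AB·sin B/sin C ≈ 12.291.
Area = ½·AB·BC·sin B ≈ 126.23.
The altitude from B has length 2·area/CA ≈ 20.54.

20.54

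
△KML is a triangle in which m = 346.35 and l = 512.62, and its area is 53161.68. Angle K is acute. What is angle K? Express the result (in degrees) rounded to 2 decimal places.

From area = ½·m·l·sin K, we get sin K = 2·area/(m·l) ≈ 0.59885.
Taking the acute solution, ∠K ≈ 36.79°.

∠K ≈ 36.79°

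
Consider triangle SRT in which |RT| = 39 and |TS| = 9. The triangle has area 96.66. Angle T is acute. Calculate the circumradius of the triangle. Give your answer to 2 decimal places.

From area = ½·|RT|·|TS|·sin T, we get sin T = 2·area/(|RT|·|TS|) ≈ 0.55077.
Taking the acute solution, ∠T ≈ 33.42°.
Law of cosines then gives |SR| ≈ 31.876.
Circumradius = |SR|/(2 sin T) ≈ 28.938.

28.94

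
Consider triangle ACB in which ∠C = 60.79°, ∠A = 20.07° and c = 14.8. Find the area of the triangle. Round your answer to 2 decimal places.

42.51

The third angle is ∠B = 180° − ∠A − ∠C = 99.14°.
Law of sines: a = c·sin A/sin C ≈ 5.8188.
Law of sines: b = c·sin B/sin C ≈ 16.741.
Area = ½·c·a·sin B ≈ 42.513.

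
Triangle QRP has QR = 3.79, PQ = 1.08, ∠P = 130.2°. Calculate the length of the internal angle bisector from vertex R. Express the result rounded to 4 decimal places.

t_R ≈ 3.3302

Law of sines: sin R = PQ·sin P/QR ≈ 0.21765.
Since QR ≥ PQ, only the acute value applies: ∠R ≈ 12.57°.
Then ∠Q = 180° − ∠P − ∠R ≈ 37.23°.
Law of sines gives RP = QR·sin Q/sin P ≈ 3.002.
The bisector from R has length 2·QR·RP·cos(∠R/2)/(QR+RP) ≈ 3.3302.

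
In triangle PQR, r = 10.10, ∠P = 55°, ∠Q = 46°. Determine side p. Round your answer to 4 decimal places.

8.4283

The third angle is ∠R = 180° − ∠P − ∠Q = 79.00°.
Law of sines: p = r·sin P/sin R ≈ 8.4283.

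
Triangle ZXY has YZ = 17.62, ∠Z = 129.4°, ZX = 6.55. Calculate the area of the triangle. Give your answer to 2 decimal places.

44.59

Area = ½·YZ·ZX·sin Z ≈ 44.591.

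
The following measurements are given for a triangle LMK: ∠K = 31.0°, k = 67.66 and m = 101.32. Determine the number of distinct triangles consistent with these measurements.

2

m·sin K = 101.32·sin(31.0°) ≈ 52.18.
Since m sin K < k < m (52.18 < 67.66 < 101.32), two triangles exist.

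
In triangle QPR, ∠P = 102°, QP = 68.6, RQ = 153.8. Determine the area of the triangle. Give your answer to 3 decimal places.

Law of sines: sin R = QP·sin P/RQ ≈ 0.43629.
Since RQ ≥ QP, only the acute value applies: ∠R ≈ 25.87°.
Then ∠Q = 180° − ∠P − ∠R ≈ 52.13°.
Law of sines gives PR = RQ·sin Q/sin P ≈ 124.13.
Area = ½·RQ·QP·sin Q ≈ 4164.5.

area ≈ 4164.541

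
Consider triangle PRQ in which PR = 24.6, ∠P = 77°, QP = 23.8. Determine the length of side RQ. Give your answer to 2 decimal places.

By the law of cosines, RQ² = QP² + PR² − 2·QP·PR·cos P = 908.19, so RQ ≈ 30.136.

30.14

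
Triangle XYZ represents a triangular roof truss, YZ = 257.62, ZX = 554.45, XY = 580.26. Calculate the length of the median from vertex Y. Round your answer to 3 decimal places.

Median from Y: ½√(2·XY² + 2·YZ² − ZX²) ≈ 353.1.

353.102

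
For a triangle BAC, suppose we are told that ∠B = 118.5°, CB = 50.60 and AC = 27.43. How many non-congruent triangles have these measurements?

0

CB·sin B = 50.60·sin(118.5°) ≈ 44.47.
Since ∠B is not acute, a triangle exists only if AC > CB; here AC ≤ CB, so there is no triangle.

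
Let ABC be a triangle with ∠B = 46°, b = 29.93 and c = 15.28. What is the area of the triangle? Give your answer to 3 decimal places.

Law of sines: sin C = c·sin B/b ≈ 0.36724.
Since b ≥ c, only the acute value applies: ∠C ≈ 21.55°.
Then ∠A = 180° − ∠B − ∠C ≈ 112.45°.
Law of sines gives a = b·sin A/sin B ≈ 38.453.
Area = ½·b·c·sin A ≈ 211.33.

area ≈ 211.329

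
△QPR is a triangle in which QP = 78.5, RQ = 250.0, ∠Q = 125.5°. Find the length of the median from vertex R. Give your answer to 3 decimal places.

By the law of cosines, PR² = RQ² + QP² − 2·RQ·QP·cos Q = 91455, so PR ≈ 302.42.
Median from R: ½√(2·PR² + 2·RQ² − QP²) ≈ 274.66.

m_R ≈ 274.658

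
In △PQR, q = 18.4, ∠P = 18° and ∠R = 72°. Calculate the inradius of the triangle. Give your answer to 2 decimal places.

The third angle is ∠Q = 180° − ∠R − ∠P = 90.00°.
Law of sines: p = q·sin P/sin Q ≈ 5.6859.
Law of sines: r = q·sin R/sin Q ≈ 17.499.
Area = ½·q·p·sin R ≈ 49.75.
Semiperimeter s = (5.6859+18.4+17.499)/2 = 20.793.
Inradius = area/s = 49.75/20.793 ≈ 2.3927.

2.39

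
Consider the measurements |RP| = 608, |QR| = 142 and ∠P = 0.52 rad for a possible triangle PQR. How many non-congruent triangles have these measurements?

0

|RP|·sin P = 608·sin(0.52 rad) ≈ 302.1.
Since |QR| = 142 < 302.1 = |RP| sin P, no triangle exists.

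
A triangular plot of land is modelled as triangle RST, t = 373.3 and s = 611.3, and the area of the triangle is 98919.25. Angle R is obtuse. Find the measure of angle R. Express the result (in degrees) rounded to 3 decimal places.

119.893

From area = ½·s·t·sin R, we get sin R = 2·area/(s·t) ≈ 0.86696.
Taking the obtuse solution, ∠R ≈ 119.89°.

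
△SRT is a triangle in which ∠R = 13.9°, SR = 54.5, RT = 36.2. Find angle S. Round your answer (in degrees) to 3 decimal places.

By the law of cosines, TS² = SR² + RT² − 2·SR·RT·cos R = 450.44, so TS ≈ 21.223.
Law of cosines again: cos S = (TS² + SR² − RT²)/(2·TS·SR) ≈ 0.91220, so ∠S ≈ 24.19°.

24.189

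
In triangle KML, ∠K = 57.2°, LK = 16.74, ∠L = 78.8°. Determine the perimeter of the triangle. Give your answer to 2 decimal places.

perimeter ≈ 60.64

The third angle is ∠M = 180° − ∠L − ∠K = 44.00°.
Law of sines: ML = LK·sin K/sin M ≈ 20.256.
Law of sines: KM = LK·sin L/sin M ≈ 23.639.
Semiperimeter s = (20.256+16.74+23.639)/2 = 30.318.
Perimeter = 20.256 + 16.74 + 23.639 = 60.635.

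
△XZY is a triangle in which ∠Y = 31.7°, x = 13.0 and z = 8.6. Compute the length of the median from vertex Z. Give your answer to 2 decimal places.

9.61

By the law of cosines, y² = x² + z² − 2·x·z·cos Y = 52.719, so y ≈ 7.2608.
Median from Z: ½√(2·y² + 2·x² − z²) ≈ 9.6109.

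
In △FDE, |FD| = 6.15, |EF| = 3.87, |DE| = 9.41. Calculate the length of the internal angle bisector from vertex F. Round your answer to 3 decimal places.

By the law of cosines, cos F = (|EF|² + |FD|² − |DE|²) / (2·|EF|·|FD|) ≈ -0.75101, so ∠F ≈ 138.68°.
The bisector from F has length 2·|EF|·|FD|·cos(∠F/2)/(|EF|+|FD|) ≈ 1.6762.

t_F ≈ 1.676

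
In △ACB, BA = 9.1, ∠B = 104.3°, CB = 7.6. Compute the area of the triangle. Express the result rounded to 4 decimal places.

Area = ½·CB·BA·sin B ≈ 33.509.

area ≈ 33.5086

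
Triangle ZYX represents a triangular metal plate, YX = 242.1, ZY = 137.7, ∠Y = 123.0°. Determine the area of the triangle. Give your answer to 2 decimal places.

Area = ½·ZY·YX·sin Y ≈ 13979.

area ≈ 13979.45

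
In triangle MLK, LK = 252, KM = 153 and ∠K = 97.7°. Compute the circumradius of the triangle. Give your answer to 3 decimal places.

R ≈ 157.339

By the law of cosines, ML² = LK² + KM² − 2·LK·KM·cos K = 97245, so ML ≈ 311.84.
Area = ½·LK·KM·sin K ≈ 19104.
Circumradius = ML/(2 sin K) ≈ 157.34.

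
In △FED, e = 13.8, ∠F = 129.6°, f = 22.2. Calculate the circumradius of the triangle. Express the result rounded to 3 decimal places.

14.406

Law of sines: sin E = e·sin F/f ≈ 0.47897.
Since f ≥ e, only the acute value applies: ∠E ≈ 28.62°.
Then ∠D = 180° − ∠F − ∠E ≈ 21.78°.
Law of sines gives d = f·sin D/sin F ≈ 10.691.
Circumradius = f/(2 sin F) ≈ 14.406.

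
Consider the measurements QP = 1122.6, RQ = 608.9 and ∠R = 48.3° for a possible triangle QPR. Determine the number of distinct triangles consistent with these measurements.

RQ·sin R = 608.9·sin(48.3°) ≈ 454.6.
Since QP ≥ RQ, exactly one triangle exists.

1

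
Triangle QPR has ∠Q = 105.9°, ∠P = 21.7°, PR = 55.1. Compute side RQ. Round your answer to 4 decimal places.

21.1835

The third angle is ∠R = 180° − ∠Q − ∠P = 52.40°.
Law of sines: RQ = PR·sin P/sin Q ≈ 21.183.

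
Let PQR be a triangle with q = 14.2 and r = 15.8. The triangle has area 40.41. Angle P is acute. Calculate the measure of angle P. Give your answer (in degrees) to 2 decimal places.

∠P ≈ 21.11°

From area = ½·q·r·sin P, we get sin P = 2·area/(q·r) ≈ 0.36022.
Taking the acute solution, ∠P ≈ 21.11°.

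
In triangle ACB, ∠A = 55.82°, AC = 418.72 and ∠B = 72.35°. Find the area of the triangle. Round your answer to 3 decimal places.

59831.675

The third angle is ∠C = 180° − ∠B − ∠A = 51.83°.
Law of sines: CB = AC·sin A/sin B ≈ 363.51.
Law of sines: BA = AC·sin C/sin B ≈ 345.45.
Area = ½·AC·CB·sin C ≈ 59832.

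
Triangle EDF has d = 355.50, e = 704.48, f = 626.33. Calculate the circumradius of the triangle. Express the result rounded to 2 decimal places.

352.69

By the law of cosines, cos E = (d² + f² − e²) / (2·d·f) ≈ 0.05025, so ∠E ≈ 1.521 rad.
Circumradius = e/(2 sin E) ≈ 352.69.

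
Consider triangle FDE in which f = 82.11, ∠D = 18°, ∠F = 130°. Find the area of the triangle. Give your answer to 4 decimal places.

720.6099

The third angle is ∠E = 180° − ∠F − ∠D = 32.00°.
Law of sines: d = f·sin D/sin F ≈ 33.123.
Law of sines: e = f·sin E/sin F ≈ 56.8.
Area = ½·f·d·sin E ≈ 720.61.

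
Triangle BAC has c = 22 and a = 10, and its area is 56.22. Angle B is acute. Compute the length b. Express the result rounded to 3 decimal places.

From area = ½·a·c·sin B, we get sin B = 2·area/(a·c) ≈ 0.51109.
Taking the acute solution, ∠B ≈ 30.74°.
Law of cosines then gives b ≈ 14.346.

14.346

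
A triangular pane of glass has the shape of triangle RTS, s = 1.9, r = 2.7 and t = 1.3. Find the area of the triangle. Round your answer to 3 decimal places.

Semiperimeter p = (2.7 + 1.3 + 1.9)/2 = 2.95.
Heron's formula: area = √(2.95·0.25·1.65·1.05) ≈ 1.1304.

area ≈ 1.130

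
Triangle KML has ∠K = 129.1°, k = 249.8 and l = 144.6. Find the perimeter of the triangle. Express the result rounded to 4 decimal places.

perimeter ≈ 526.3803

Law of sines: sin L = l·sin K/k ≈ 0.44922.
Since k ≥ l, only the acute value applies: ∠L ≈ 26.69°.
Then ∠M = 180° − ∠K − ∠L ≈ 24.21°.
Law of sines gives m = k·sin M/sin K ≈ 131.98.
Semiperimeter s = (249.8+131.98+144.6)/2 = 263.19.
Perimeter = 249.8 + 131.98 + 144.6 = 526.38.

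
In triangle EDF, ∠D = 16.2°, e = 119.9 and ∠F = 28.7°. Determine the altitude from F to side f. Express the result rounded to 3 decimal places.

The third angle is ∠E = 180° − ∠D − ∠F = 135.10°.
Law of sines: d = e·sin D/sin E ≈ 47.39.
Law of sines: f = e·sin F/sin E ≈ 81.571.
Area = ½·e·d·sin F ≈ 1364.3.
The altitude from F has length 2·area/f ≈ 33.451.

h_F ≈ 33.451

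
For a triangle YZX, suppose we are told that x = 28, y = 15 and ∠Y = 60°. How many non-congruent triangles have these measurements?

x·sin Y = 28·sin(60°) ≈ 24.25.
Since y = 15 < 24.25 = x sin Y, no triangle exists.

0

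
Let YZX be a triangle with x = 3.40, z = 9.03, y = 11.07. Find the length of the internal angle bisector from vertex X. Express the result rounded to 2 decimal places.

t_X ≈ 9.85

By the law of cosines, cos X = (y² + z² − x²) / (2·y·z) ≈ 0.96299, so ∠X ≈ 15.64°.
The bisector from X has length 2·y·z·cos(∠X/2)/(y+z) ≈ 9.854.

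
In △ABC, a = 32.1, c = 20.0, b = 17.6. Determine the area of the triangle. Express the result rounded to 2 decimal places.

area ≈ 156.68

Semiperimeter s = (32.1 + 17.6 + 20)/2 = 34.85.
Heron's formula: area = √(34.85·2.75·17.25·14.85) ≈ 156.68.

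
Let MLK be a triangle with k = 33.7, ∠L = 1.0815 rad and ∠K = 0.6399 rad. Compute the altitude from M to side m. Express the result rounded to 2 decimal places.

29.75

The third angle is ∠M = π − ∠L − ∠K = 1.4202 rad.
Law of sines: m = k·sin M/sin K ≈ 55.799.
Law of sines: l = k·sin L/sin K ≈ 49.816.
Area = ½·k·m·sin L ≈ 829.89.
The altitude from M has length 2·area/m ≈ 29.746.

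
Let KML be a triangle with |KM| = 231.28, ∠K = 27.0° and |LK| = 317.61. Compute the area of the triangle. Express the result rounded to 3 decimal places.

Area = ½·|LK|·|KM|·sin K ≈ 16674.

16674.354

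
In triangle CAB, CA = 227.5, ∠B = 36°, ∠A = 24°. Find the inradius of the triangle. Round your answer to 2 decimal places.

r ≈ 43.07

The third angle is ∠C = 180° − ∠A − ∠B = 120.00°.
Law of sines: AB = CA·sin C/sin B ≈ 335.19.
Law of sines: BC = CA·sin A/sin B ≈ 157.43.
Area = ½·CA·AB·sin A ≈ 15508.
Semiperimeter s = (335.19+157.43+227.5)/2 = 360.06.
Inradius = area/s = 15508/360.06 ≈ 43.071.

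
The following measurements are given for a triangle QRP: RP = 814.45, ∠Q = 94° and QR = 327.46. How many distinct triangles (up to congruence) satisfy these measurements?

1

QR·sin Q = 327.46·sin(94°) ≈ 326.7.
Since ∠Q is not acute, a triangle exists only if RP > QR; here RP > QR, so there is exactly one triangle.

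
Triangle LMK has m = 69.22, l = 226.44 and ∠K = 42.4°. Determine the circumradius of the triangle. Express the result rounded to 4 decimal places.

By the law of cosines, k² = l² + m² − 2·l·m·cos K = 32917, so k ≈ 181.43.
Area = ½·l·m·sin K ≈ 5284.6.
Circumradius = k/(2 sin K) ≈ 134.53.

R ≈ 134.5322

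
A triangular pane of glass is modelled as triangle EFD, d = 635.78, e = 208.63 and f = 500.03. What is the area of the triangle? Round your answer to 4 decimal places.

44219.7102

Semiperimeter s = (208.63 + 500.03 + 635.78)/2 = 672.22.
Heron's formula: area = √(672.22·463.59·172.19·36.44) ≈ 44220.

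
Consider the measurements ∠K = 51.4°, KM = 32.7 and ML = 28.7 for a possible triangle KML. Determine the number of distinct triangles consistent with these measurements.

KM·sin K = 32.7·sin(51.4°) ≈ 25.56.
Since KM sin K < ML < KM (25.56 < 28.7 < 32.7), two triangles exist.

2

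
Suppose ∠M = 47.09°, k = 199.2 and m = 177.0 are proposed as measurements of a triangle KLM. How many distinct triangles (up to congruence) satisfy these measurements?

k·sin M = 199.2·sin(47.09°) ≈ 145.9.
Since k sin M < m < k (145.9 < 177.0 < 199.2), two triangles exist.

2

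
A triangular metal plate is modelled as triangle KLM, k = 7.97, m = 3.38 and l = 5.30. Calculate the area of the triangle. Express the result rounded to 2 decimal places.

Semiperimeter s = (7.97 + 5.3 + 3.38)/2 = 8.325.
Heron's formula: area = √(8.325·0.355·3.025·4.945) ≈ 6.6489.

area ≈ 6.65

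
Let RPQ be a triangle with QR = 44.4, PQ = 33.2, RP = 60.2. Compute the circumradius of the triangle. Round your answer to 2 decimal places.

By the law of cosines, cos R = (QR² + RP² − PQ²) / (2·QR·RP) ≈ 0.84051, so ∠R ≈ 32.81°.
Circumradius = PQ/(2 sin R) ≈ 30.639.

30.64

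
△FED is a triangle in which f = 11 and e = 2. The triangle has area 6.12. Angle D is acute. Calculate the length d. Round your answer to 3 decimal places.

9.404

From area = ½·f·e·sin D, we get sin D = 2·area/(f·e) ≈ 0.55636.
Taking the acute solution, ∠D ≈ 33.80°.
Law of cosines then gives d ≈ 9.4042.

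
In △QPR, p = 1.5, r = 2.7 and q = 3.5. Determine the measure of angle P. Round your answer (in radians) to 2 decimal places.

0.42

By the law of cosines, cos P = (r² + q² − p²) / (2·r·q) ≈ 0.91481, so ∠P ≈ 0.416 rad.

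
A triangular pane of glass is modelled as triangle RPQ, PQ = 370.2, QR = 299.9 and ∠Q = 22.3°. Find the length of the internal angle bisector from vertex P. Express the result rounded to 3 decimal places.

By the law of cosines, RP² = PQ² + QR² − 2·PQ·QR·cos Q = 21549, so RP ≈ 146.8.
Law of cosines again: cos P = (RP² + PQ² − QR²)/(2·RP·PQ) ≈ 0.63169, so ∠P ≈ 50.82°.
The bisector from P has length 2·RP·PQ·cos(∠P/2)/(RP+PQ) ≈ 189.89.

189.888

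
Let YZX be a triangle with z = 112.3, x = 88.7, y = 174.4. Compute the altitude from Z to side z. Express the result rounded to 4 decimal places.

h_Z ≈ 76.8797

Semiperimeter s = (174.4 + 112.3 + 88.7)/2 = 187.7.
Heron's formula: area = √(187.7·13.3·75.4·99) ≈ 4316.8.
The altitude from Z has length 2·area/z ≈ 76.88.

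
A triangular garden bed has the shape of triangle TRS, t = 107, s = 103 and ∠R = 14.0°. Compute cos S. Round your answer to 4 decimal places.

cos S ≈ 0.2726

By the law of cosines, r² = s² + t² − 2·s·t·cos R = 670.74, so r ≈ 25.899.
Law of cosines again: cos S = (t² + r² − s²)/(2·t·r) ≈ 0.27258, so ∠S ≈ 74.18°.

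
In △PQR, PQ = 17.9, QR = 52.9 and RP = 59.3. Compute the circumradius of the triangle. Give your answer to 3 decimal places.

By the law of cosines, cos P = (RP² + PQ² − QR²) / (2·RP·PQ) ≈ 0.48918, so ∠P ≈ 1.060 rad.
Circumradius = QR/(2 sin P) ≈ 30.326.

30.326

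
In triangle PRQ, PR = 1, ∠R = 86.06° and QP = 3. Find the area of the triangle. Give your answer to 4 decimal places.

area ≈ 1.4456

Law of sines: sin Q = PR·sin R/QP ≈ 0.33255.
Since QP ≥ PR, only the acute value applies: ∠Q ≈ 19.42°.
Then ∠P = 180° − ∠R − ∠Q ≈ 74.52°.
Law of sines gives RQ = QP·sin P/sin R ≈ 2.898.
Area = ½·QP·PR·sin P ≈ 1.4456.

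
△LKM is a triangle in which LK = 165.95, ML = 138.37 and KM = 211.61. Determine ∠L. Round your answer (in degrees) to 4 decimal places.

By the law of cosines, cos L = (ML² + LK² − KM²) / (2·ML·LK) ≈ 0.04152, so ∠L ≈ 87.62°.

∠L ≈ 87.6203°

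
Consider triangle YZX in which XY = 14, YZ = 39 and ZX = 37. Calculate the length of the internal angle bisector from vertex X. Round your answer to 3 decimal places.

t_X ≈ 14.666

By the law of cosines, cos X = (ZX² + XY² − YZ²) / (2·ZX·XY) ≈ 0.04247, so ∠X ≈ 87.57°.
The bisector from X has length 2·ZX·XY·cos(∠X/2)/(ZX+XY) ≈ 14.666.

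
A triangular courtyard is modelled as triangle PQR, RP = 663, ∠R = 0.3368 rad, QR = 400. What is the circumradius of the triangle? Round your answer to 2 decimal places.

By the law of cosines, PQ² = QR² + RP² − 2·QR·RP·cos R = 98968, so PQ ≈ 314.59.
Area = ½·QR·RP·sin R ≈ 43820.
Circumradius = PQ/(2 sin R) ≈ 475.98.

475.98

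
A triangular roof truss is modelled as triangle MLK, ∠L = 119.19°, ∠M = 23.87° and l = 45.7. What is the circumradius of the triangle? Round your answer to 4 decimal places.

R ≈ 26.1739

The third angle is ∠K = 180° − ∠M − ∠L = 36.94°.
Law of sines: m = l·sin M/sin L ≈ 21.183.
Law of sines: k = l·sin K/sin L ≈ 31.46.
Circumradius = l/(2 sin L) ≈ 26.174.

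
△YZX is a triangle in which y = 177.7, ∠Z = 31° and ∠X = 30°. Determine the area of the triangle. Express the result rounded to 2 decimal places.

4648.74

The third angle is ∠Y = 180° − ∠Z − ∠X = 119.00°.
Law of sines: z = y·sin Z/sin Y ≈ 104.64.
Law of sines: x = y·sin X/sin Y ≈ 101.59.
Area = ½·y·z·sin X ≈ 4648.7.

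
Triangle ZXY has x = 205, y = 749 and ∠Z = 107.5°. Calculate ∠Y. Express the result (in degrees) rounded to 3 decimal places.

58.940

By the law of cosines, z² = x² + y² − 2·x·y·cos Z = 6.9537e+05, so z ≈ 833.89.
Law of cosines again: cos Y = (z² + x² − y²)/(2·z·x) ≈ 0.51593, so ∠Y ≈ 58.94°.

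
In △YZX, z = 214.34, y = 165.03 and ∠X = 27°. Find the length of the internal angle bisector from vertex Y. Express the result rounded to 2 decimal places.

t_Y ≈ 125.15

By the law of cosines, x² = y² + z² − 2·y·z·cos X = 10142, so x ≈ 100.71.
Law of cosines again: cos Y = (z² + x² − y²)/(2·z·x) ≈ 0.66824, so ∠Y ≈ 48.07°.
The bisector from Y has length 2·z·x·cos(∠Y/2)/(z+x) ≈ 125.15.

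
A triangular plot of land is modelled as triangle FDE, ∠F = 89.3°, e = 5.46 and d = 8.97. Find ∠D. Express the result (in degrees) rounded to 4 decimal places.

59.1829

By the law of cosines, f² = d² + e² − 2·d·e·cos F = 109.08, so f ≈ 10.444.
Law of cosines again: cos D = (e² + f² − d²)/(2·e·f) ≈ 0.51230, so ∠D ≈ 59.18°.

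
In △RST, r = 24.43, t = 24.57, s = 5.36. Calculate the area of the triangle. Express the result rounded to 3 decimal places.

Semiperimeter p = (24.43 + 5.36 + 24.57)/2 = 27.18.
Heron's formula: area = √(27.18·2.75·21.82·2.61) ≈ 65.244.

area ≈ 65.244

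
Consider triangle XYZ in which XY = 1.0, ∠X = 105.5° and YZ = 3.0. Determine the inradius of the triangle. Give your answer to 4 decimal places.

0.3773

Law of sines: sin Z = XY·sin X/YZ ≈ 0.32121.
Since YZ ≥ XY, only the acute value applies: ∠Z ≈ 18.74°.
Then ∠Y = 180° − ∠X − ∠Z ≈ 55.76°.
Law of sines gives ZX = YZ·sin Y/sin X ≈ 2.5738.
Area = ½·YZ·XY·sin Y ≈ 1.2401.
Semiperimeter s = (3+2.5738+1)/2 = 3.2869.
Inradius = area/s = 1.2401/3.2869 ≈ 0.37728.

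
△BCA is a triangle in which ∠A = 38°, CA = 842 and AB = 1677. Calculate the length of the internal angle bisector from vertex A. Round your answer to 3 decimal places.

By the law of cosines, BC² = CA² + AB² − 2·CA·AB·cos A = 1.2959e+06, so BC ≈ 1138.4.
The bisector from A has length 2·CA·AB·cos(∠A/2)/(CA+AB) ≈ 1060.

t_A ≈ 1060.027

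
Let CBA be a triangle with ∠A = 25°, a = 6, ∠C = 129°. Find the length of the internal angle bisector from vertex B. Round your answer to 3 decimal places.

t_B ≈ 7.574

The third angle is ∠B = 180° − ∠A − ∠C = 26.00°.
Law of sines: c = a·sin C/sin A ≈ 11.033.
Law of sines: b = a·sin B/sin A ≈ 6.2236.
The bisector from B has length 2·a·c·cos(∠B/2)/(a+c) ≈ 7.5738.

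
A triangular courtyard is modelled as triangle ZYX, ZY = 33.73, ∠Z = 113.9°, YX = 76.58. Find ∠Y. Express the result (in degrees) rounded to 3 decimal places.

42.354

Law of sines: sin X = ZY·sin Z/YX ≈ 0.40269.
Since YX ≥ ZY, only the acute value applies: ∠X ≈ 23.75°.
Then ∠Y = 180° − ∠Z − ∠X ≈ 42.35°.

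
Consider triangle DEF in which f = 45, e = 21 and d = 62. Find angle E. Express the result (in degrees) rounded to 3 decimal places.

By the law of cosines, cos E = (f² + d² − e²) / (2·f·d) ≈ 0.97276, so ∠E ≈ 13.40°.

13.404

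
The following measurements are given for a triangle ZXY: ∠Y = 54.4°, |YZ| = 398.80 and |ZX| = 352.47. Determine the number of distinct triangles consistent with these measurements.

|YZ|·sin Y = 398.80·sin(54.4°) ≈ 324.3.
Since |YZ| sin Y < |ZX| < |YZ| (324.3 < 352.47 < 398.80), two triangles exist.

2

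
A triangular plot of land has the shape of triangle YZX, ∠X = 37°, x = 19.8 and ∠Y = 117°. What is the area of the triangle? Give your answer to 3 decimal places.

127.221

The third angle is ∠Z = 180° − ∠X − ∠Y = 26.00°.
Law of sines: y = x·sin Y/sin X ≈ 29.315.
Law of sines: z = x·sin Z/sin X ≈ 14.423.
Area = ½·x·y·sin Z ≈ 127.22.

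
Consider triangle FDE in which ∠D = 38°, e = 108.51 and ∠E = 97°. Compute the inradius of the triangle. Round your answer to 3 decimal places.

The third angle is ∠F = 180° − ∠D − ∠E = 45.00°.
Law of sines: f = e·sin F/sin E ≈ 77.304.
Law of sines: d = e·sin D/sin E ≈ 67.307.
Area = ½·e·f·sin D ≈ 2582.2.
Semiperimeter s = (77.304+67.307+108.51)/2 = 126.56.
Inradius = area/s = 2582.2/126.56 ≈ 20.403.

20.403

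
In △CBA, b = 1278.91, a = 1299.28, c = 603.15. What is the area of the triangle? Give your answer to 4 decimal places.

Semiperimeter s = (603.15 + 1278.9 + 1299.3)/2 = 1590.7.
Heron's formula: area = √(1590.7·987.52·311.76·291.39) ≈ 3.7776e+05.

area ≈ 377755.2539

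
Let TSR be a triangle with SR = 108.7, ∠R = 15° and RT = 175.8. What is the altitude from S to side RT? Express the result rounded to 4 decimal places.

h_S ≈ 28.1336

By the law of cosines, TS² = SR² + RT² − 2·SR·RT·cos R = 5804.7, so TS ≈ 76.189.
Area = ½·SR·RT·sin R ≈ 2472.9.
The altitude from S has length 2·area/RT ≈ 28.134.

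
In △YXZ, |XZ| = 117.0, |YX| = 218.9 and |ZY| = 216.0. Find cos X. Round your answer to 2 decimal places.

cos X ≈ 0.29

By the law of cosines, cos X = (|YX|² + |XZ|² − |ZY|²) / (2·|YX|·|XZ|) ≈ 0.29187, so ∠X ≈ 73.03°.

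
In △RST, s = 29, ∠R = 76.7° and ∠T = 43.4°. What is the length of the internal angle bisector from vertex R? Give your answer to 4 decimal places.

The third angle is ∠S = 180° − ∠T − ∠R = 59.90°.
Law of sines: r = s·sin R/sin S ≈ 32.621.
Law of sines: t = s·sin T/sin S ≈ 23.031.
The bisector from R has length 2·s·t·cos(∠R/2)/(s+t) ≈ 20.134.

t_R ≈ 20.1339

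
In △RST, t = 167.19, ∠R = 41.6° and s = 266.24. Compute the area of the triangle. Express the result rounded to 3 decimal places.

area ≈ 14776.563

Area = ½·s·t·sin R ≈ 14777.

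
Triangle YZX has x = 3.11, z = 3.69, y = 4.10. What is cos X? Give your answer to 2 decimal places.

By the law of cosines, cos X = (y² + z² − x²) / (2·y·z) ≈ 0.68590, so ∠X ≈ 46.69°.

cos X ≈ 0.69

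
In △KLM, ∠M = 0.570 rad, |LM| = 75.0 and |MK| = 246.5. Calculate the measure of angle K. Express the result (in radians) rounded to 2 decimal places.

By the law of cosines, |KL|² = |LM|² + |MK|² − 2·|LM|·|MK|·cos M = 35258, so |KL| ≈ 187.77.
Law of cosines again: cos K = (|MK|² + |KL|² − |LM|²)/(2·|MK|·|KL|) ≈ 0.97649, so ∠K ≈ 0.217 rad.

∠K ≈ 0.22 rad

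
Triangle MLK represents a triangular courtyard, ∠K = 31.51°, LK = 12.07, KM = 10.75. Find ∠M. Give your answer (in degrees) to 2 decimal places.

By the law of cosines, ML² = LK² + KM² − 2·LK·KM·cos K = 40.007, so ML ≈ 6.3251.
Law of cosines again: cos M = (KM² + ML² − LK²)/(2·KM·ML) ≈ 0.07268, so ∠M ≈ 85.83°.

85.83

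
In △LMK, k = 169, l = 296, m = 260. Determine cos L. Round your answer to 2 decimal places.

cos L ≈ 0.10

By the law of cosines, cos L = (m² + k² − l²) / (2·m·k) ≈ 0.09723, so ∠L ≈ 84.42°.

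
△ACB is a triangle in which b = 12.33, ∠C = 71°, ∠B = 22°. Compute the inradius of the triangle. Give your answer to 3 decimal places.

5.021

The third angle is ∠A = 180° − ∠C − ∠B = 87.00°.
Law of sines: a = b·sin A/sin B ≈ 32.869.
Law of sines: c = b·sin C/sin B ≈ 31.121.
Area = ½·b·a·sin C ≈ 191.6.
Semiperimeter s = (32.869+31.121+12.33)/2 = 38.16.
Inradius = area/s = 191.6/38.16 ≈ 5.0209.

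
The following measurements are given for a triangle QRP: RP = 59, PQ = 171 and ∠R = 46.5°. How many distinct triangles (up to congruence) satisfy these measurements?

1

RP·sin R = 59·sin(46.5°) ≈ 42.8.
Since PQ ≥ RP, exactly one triangle exists.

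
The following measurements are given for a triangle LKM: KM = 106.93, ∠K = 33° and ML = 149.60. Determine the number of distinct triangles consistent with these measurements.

1

KM·sin K = 106.93·sin(33°) ≈ 58.24.
Since ML ≥ KM, exactly one triangle exists.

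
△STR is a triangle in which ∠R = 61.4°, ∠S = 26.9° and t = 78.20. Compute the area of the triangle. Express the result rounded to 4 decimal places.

The third angle is ∠T = 180° − ∠R − ∠S = 91.70°.
Law of sines: s = t·sin S/sin T ≈ 35.396.
Law of sines: r = t·sin R/sin T ≈ 68.689.
Area = ½·t·s·sin R ≈ 1215.1.

1215.1131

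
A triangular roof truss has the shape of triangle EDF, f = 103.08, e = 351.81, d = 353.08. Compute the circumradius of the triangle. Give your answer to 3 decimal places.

178.150

By the law of cosines, cos E = (d² + f² − e²) / (2·d·f) ≈ 0.15827, so ∠E ≈ 1.412 rad.
Circumradius = e/(2 sin E) ≈ 178.15.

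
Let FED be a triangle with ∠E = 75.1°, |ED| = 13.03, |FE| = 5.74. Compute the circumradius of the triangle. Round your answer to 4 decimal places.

By the law of cosines, |DF|² = |FE|² + |ED|² − 2·|FE|·|ED|·cos E = 164.27, so |DF| ≈ 12.817.
Area = ½·|FE|·|ED|·sin E ≈ 36.139.
Circumradius = |DF|/(2 sin E) ≈ 6.6313.

6.6313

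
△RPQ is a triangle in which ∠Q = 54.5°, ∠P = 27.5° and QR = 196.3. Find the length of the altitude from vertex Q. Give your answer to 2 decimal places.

The third angle is ∠R = 180° − ∠P − ∠Q = 98.00°.
Law of sines: PQ = QR·sin R/sin P ≈ 420.99.
Law of sines: RP = QR·sin Q/sin P ≈ 346.1.
Area = ½·QR·PQ·sin Q ≈ 33639.
The altitude from Q has length 2·area/RP ≈ 194.39.

h_Q ≈ 194.39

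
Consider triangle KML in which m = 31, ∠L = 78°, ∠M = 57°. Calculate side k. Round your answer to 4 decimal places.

The third angle is ∠K = 180° − ∠M − ∠L = 45.00°.
Law of sines: k = m·sin K/sin M ≈ 26.137.

26.1370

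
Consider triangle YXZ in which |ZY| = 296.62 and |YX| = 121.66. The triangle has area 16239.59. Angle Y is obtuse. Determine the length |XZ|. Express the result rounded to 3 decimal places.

366.388

From area = ½·|ZY|·|YX|·sin Y, we get sin Y = 2·area/(|ZY|·|YX|) ≈ 0.90003.
Taking the obtuse solution, ∠Y ≈ 115.84°.
Law of cosines then gives |XZ| ≈ 366.39.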